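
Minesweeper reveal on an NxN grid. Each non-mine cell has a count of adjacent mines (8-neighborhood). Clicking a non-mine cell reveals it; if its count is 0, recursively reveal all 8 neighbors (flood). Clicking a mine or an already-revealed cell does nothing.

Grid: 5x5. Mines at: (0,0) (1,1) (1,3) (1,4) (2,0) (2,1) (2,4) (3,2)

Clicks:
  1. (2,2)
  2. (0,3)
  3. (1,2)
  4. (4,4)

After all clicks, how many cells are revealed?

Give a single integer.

Click 1 (2,2) count=4: revealed 1 new [(2,2)] -> total=1
Click 2 (0,3) count=2: revealed 1 new [(0,3)] -> total=2
Click 3 (1,2) count=3: revealed 1 new [(1,2)] -> total=3
Click 4 (4,4) count=0: revealed 4 new [(3,3) (3,4) (4,3) (4,4)] -> total=7

Answer: 7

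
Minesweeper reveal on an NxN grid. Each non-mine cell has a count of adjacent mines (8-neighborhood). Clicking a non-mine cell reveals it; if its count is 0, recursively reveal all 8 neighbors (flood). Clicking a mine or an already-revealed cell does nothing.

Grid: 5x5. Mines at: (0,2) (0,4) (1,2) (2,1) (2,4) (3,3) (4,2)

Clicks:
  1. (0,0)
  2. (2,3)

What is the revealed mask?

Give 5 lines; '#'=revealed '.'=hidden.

Click 1 (0,0) count=0: revealed 4 new [(0,0) (0,1) (1,0) (1,1)] -> total=4
Click 2 (2,3) count=3: revealed 1 new [(2,3)] -> total=5

Answer: ##...
##...
...#.
.....
.....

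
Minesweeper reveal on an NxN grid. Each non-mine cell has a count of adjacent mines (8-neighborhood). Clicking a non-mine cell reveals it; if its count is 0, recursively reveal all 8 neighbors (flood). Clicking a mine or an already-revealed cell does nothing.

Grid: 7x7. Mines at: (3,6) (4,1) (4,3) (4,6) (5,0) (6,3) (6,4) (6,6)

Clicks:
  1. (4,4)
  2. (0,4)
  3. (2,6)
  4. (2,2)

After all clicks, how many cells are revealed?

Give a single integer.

Click 1 (4,4) count=1: revealed 1 new [(4,4)] -> total=1
Click 2 (0,4) count=0: revealed 27 new [(0,0) (0,1) (0,2) (0,3) (0,4) (0,5) (0,6) (1,0) (1,1) (1,2) (1,3) (1,4) (1,5) (1,6) (2,0) (2,1) (2,2) (2,3) (2,4) (2,5) (2,6) (3,0) (3,1) (3,2) (3,3) (3,4) (3,5)] -> total=28
Click 3 (2,6) count=1: revealed 0 new [(none)] -> total=28
Click 4 (2,2) count=0: revealed 0 new [(none)] -> total=28

Answer: 28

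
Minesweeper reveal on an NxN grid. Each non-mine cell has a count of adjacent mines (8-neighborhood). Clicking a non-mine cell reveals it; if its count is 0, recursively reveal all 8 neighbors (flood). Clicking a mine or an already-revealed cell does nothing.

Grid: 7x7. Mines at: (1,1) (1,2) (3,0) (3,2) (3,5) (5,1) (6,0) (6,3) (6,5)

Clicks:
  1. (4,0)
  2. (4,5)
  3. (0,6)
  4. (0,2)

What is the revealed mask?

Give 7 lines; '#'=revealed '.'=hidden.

Click 1 (4,0) count=2: revealed 1 new [(4,0)] -> total=1
Click 2 (4,5) count=1: revealed 1 new [(4,5)] -> total=2
Click 3 (0,6) count=0: revealed 12 new [(0,3) (0,4) (0,5) (0,6) (1,3) (1,4) (1,5) (1,6) (2,3) (2,4) (2,5) (2,6)] -> total=14
Click 4 (0,2) count=2: revealed 1 new [(0,2)] -> total=15

Answer: ..#####
...####
...####
.......
#....#.
.......
.......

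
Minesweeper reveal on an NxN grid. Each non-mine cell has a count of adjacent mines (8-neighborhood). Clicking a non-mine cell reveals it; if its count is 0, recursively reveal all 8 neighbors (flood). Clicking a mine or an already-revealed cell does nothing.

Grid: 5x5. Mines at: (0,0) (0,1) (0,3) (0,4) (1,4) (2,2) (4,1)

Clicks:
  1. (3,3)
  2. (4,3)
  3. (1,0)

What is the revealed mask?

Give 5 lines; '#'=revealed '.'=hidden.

Answer: .....
#....
...##
..###
..###

Derivation:
Click 1 (3,3) count=1: revealed 1 new [(3,3)] -> total=1
Click 2 (4,3) count=0: revealed 7 new [(2,3) (2,4) (3,2) (3,4) (4,2) (4,3) (4,4)] -> total=8
Click 3 (1,0) count=2: revealed 1 new [(1,0)] -> total=9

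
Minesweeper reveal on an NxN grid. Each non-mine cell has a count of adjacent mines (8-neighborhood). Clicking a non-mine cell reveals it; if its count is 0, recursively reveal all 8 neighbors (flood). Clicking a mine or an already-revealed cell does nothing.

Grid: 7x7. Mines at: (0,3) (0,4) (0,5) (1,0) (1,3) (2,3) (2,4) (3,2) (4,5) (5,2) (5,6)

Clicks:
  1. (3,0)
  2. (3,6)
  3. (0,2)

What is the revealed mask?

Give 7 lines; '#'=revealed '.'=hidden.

Click 1 (3,0) count=0: revealed 10 new [(2,0) (2,1) (3,0) (3,1) (4,0) (4,1) (5,0) (5,1) (6,0) (6,1)] -> total=10
Click 2 (3,6) count=1: revealed 1 new [(3,6)] -> total=11
Click 3 (0,2) count=2: revealed 1 new [(0,2)] -> total=12

Answer: ..#....
.......
##.....
##....#
##.....
##.....
##.....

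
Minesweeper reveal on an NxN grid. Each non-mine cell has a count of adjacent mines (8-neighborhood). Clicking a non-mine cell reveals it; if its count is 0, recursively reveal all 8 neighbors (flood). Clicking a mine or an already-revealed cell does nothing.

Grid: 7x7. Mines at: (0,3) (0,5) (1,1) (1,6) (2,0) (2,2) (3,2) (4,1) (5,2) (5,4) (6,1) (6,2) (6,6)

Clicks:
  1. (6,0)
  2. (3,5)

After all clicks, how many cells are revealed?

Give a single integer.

Click 1 (6,0) count=1: revealed 1 new [(6,0)] -> total=1
Click 2 (3,5) count=0: revealed 17 new [(1,3) (1,4) (1,5) (2,3) (2,4) (2,5) (2,6) (3,3) (3,4) (3,5) (3,6) (4,3) (4,4) (4,5) (4,6) (5,5) (5,6)] -> total=18

Answer: 18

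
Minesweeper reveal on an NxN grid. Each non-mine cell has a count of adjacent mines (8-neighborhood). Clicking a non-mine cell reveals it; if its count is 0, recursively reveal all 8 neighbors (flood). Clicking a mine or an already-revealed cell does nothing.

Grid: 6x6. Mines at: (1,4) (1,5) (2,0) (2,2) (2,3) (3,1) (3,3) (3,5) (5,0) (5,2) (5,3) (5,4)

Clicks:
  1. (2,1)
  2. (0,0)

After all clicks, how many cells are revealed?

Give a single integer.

Answer: 9

Derivation:
Click 1 (2,1) count=3: revealed 1 new [(2,1)] -> total=1
Click 2 (0,0) count=0: revealed 8 new [(0,0) (0,1) (0,2) (0,3) (1,0) (1,1) (1,2) (1,3)] -> total=9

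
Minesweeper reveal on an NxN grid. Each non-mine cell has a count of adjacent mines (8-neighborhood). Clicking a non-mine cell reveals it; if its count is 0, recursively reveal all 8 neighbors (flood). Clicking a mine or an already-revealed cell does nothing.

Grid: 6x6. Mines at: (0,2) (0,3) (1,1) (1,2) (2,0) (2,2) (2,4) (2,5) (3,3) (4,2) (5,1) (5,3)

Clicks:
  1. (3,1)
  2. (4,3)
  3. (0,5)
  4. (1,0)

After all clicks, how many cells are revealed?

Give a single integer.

Answer: 7

Derivation:
Click 1 (3,1) count=3: revealed 1 new [(3,1)] -> total=1
Click 2 (4,3) count=3: revealed 1 new [(4,3)] -> total=2
Click 3 (0,5) count=0: revealed 4 new [(0,4) (0,5) (1,4) (1,5)] -> total=6
Click 4 (1,0) count=2: revealed 1 new [(1,0)] -> total=7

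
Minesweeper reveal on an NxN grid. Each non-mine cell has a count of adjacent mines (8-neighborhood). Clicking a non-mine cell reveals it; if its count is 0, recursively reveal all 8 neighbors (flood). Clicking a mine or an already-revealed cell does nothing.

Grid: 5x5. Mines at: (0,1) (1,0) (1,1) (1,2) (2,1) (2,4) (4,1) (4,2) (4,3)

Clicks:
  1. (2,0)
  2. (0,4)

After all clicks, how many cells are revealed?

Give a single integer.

Answer: 5

Derivation:
Click 1 (2,0) count=3: revealed 1 new [(2,0)] -> total=1
Click 2 (0,4) count=0: revealed 4 new [(0,3) (0,4) (1,3) (1,4)] -> total=5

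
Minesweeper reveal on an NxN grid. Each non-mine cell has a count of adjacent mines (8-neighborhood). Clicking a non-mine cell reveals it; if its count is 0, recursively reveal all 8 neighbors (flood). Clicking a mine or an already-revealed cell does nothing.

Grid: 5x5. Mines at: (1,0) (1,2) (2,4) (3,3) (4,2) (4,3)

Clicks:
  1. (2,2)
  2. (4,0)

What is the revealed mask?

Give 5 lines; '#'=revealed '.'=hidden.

Answer: .....
.....
###..
##...
##...

Derivation:
Click 1 (2,2) count=2: revealed 1 new [(2,2)] -> total=1
Click 2 (4,0) count=0: revealed 6 new [(2,0) (2,1) (3,0) (3,1) (4,0) (4,1)] -> total=7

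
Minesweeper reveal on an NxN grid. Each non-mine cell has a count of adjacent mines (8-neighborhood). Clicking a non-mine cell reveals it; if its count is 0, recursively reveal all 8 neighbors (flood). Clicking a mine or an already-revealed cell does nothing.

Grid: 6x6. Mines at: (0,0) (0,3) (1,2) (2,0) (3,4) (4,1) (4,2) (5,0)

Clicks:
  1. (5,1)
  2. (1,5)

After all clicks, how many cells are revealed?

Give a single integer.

Click 1 (5,1) count=3: revealed 1 new [(5,1)] -> total=1
Click 2 (1,5) count=0: revealed 6 new [(0,4) (0,5) (1,4) (1,5) (2,4) (2,5)] -> total=7

Answer: 7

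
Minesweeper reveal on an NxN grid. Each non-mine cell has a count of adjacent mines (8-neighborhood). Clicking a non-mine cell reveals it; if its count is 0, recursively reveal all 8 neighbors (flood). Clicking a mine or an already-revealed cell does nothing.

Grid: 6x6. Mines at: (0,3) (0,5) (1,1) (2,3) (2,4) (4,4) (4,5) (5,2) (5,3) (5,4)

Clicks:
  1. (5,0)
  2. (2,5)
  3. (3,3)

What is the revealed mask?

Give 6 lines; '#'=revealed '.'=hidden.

Answer: ......
......
###..#
####..
###...
##....

Derivation:
Click 1 (5,0) count=0: revealed 11 new [(2,0) (2,1) (2,2) (3,0) (3,1) (3,2) (4,0) (4,1) (4,2) (5,0) (5,1)] -> total=11
Click 2 (2,5) count=1: revealed 1 new [(2,5)] -> total=12
Click 3 (3,3) count=3: revealed 1 new [(3,3)] -> total=13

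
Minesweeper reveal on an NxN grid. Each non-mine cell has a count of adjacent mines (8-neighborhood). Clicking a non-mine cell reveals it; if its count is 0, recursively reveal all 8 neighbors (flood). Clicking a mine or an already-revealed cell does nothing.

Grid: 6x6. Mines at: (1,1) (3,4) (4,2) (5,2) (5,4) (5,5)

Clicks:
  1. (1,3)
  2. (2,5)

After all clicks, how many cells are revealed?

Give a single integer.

Answer: 12

Derivation:
Click 1 (1,3) count=0: revealed 12 new [(0,2) (0,3) (0,4) (0,5) (1,2) (1,3) (1,4) (1,5) (2,2) (2,3) (2,4) (2,5)] -> total=12
Click 2 (2,5) count=1: revealed 0 new [(none)] -> total=12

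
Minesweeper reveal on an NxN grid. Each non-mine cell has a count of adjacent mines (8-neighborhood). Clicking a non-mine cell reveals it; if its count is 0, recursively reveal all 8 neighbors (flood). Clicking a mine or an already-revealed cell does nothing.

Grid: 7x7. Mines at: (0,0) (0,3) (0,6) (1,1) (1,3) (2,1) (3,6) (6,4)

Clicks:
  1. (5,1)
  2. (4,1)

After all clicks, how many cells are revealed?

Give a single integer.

Click 1 (5,1) count=0: revealed 26 new [(2,2) (2,3) (2,4) (2,5) (3,0) (3,1) (3,2) (3,3) (3,4) (3,5) (4,0) (4,1) (4,2) (4,3) (4,4) (4,5) (5,0) (5,1) (5,2) (5,3) (5,4) (5,5) (6,0) (6,1) (6,2) (6,3)] -> total=26
Click 2 (4,1) count=0: revealed 0 new [(none)] -> total=26

Answer: 26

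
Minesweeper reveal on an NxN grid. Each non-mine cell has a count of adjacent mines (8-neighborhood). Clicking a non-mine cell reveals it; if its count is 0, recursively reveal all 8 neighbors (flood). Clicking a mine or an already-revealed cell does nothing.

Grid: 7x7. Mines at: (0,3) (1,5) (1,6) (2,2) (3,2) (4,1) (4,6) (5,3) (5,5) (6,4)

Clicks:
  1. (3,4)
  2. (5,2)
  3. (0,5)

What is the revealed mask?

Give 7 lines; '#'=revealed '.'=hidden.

Click 1 (3,4) count=0: revealed 9 new [(2,3) (2,4) (2,5) (3,3) (3,4) (3,5) (4,3) (4,4) (4,5)] -> total=9
Click 2 (5,2) count=2: revealed 1 new [(5,2)] -> total=10
Click 3 (0,5) count=2: revealed 1 new [(0,5)] -> total=11

Answer: .....#.
.......
...###.
...###.
...###.
..#....
.......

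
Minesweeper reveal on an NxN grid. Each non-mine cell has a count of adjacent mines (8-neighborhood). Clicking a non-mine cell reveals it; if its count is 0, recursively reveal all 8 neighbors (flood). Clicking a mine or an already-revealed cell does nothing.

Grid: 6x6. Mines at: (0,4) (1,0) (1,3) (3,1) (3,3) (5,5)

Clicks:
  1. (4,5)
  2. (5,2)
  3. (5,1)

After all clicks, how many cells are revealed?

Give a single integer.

Click 1 (4,5) count=1: revealed 1 new [(4,5)] -> total=1
Click 2 (5,2) count=0: revealed 10 new [(4,0) (4,1) (4,2) (4,3) (4,4) (5,0) (5,1) (5,2) (5,3) (5,4)] -> total=11
Click 3 (5,1) count=0: revealed 0 new [(none)] -> total=11

Answer: 11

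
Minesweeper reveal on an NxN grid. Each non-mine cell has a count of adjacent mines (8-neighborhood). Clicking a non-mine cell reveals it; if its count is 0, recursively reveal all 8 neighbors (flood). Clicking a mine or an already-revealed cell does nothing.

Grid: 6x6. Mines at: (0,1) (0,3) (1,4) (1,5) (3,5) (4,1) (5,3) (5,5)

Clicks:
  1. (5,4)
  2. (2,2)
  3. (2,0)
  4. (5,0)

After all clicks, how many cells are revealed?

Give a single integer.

Click 1 (5,4) count=2: revealed 1 new [(5,4)] -> total=1
Click 2 (2,2) count=0: revealed 17 new [(1,0) (1,1) (1,2) (1,3) (2,0) (2,1) (2,2) (2,3) (2,4) (3,0) (3,1) (3,2) (3,3) (3,4) (4,2) (4,3) (4,4)] -> total=18
Click 3 (2,0) count=0: revealed 0 new [(none)] -> total=18
Click 4 (5,0) count=1: revealed 1 new [(5,0)] -> total=19

Answer: 19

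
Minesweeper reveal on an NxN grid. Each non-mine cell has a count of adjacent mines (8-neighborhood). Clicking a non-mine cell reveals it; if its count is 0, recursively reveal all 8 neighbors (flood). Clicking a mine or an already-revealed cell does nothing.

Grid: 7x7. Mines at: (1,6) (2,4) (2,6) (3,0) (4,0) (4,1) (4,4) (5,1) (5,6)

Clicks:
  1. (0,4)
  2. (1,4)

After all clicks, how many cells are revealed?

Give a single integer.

Answer: 19

Derivation:
Click 1 (0,4) count=0: revealed 19 new [(0,0) (0,1) (0,2) (0,3) (0,4) (0,5) (1,0) (1,1) (1,2) (1,3) (1,4) (1,5) (2,0) (2,1) (2,2) (2,3) (3,1) (3,2) (3,3)] -> total=19
Click 2 (1,4) count=1: revealed 0 new [(none)] -> total=19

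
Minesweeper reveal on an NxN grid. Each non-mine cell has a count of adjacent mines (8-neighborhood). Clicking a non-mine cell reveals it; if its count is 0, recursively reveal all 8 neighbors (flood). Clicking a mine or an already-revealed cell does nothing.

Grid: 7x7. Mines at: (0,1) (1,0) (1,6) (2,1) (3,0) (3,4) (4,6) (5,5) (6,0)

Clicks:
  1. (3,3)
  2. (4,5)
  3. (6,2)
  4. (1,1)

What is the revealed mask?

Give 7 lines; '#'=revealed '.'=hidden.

Answer: .......
.#.....
.......
.###...
.#####.
.####..
.####..

Derivation:
Click 1 (3,3) count=1: revealed 1 new [(3,3)] -> total=1
Click 2 (4,5) count=3: revealed 1 new [(4,5)] -> total=2
Click 3 (6,2) count=0: revealed 14 new [(3,1) (3,2) (4,1) (4,2) (4,3) (4,4) (5,1) (5,2) (5,3) (5,4) (6,1) (6,2) (6,3) (6,4)] -> total=16
Click 4 (1,1) count=3: revealed 1 new [(1,1)] -> total=17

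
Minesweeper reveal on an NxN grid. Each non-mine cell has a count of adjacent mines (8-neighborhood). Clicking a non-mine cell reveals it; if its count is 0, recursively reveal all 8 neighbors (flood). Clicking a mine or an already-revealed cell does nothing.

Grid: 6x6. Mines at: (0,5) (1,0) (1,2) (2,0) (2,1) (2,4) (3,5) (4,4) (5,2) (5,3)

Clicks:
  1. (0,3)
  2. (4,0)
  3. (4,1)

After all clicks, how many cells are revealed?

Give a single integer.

Click 1 (0,3) count=1: revealed 1 new [(0,3)] -> total=1
Click 2 (4,0) count=0: revealed 6 new [(3,0) (3,1) (4,0) (4,1) (5,0) (5,1)] -> total=7
Click 3 (4,1) count=1: revealed 0 new [(none)] -> total=7

Answer: 7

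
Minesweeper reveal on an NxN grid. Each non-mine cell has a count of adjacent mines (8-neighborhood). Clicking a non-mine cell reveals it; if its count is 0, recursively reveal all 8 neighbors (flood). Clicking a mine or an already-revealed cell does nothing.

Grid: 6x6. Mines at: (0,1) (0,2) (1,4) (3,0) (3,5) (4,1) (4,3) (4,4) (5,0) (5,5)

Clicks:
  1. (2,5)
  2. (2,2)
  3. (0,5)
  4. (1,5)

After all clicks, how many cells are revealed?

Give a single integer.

Answer: 12

Derivation:
Click 1 (2,5) count=2: revealed 1 new [(2,5)] -> total=1
Click 2 (2,2) count=0: revealed 9 new [(1,1) (1,2) (1,3) (2,1) (2,2) (2,3) (3,1) (3,2) (3,3)] -> total=10
Click 3 (0,5) count=1: revealed 1 new [(0,5)] -> total=11
Click 4 (1,5) count=1: revealed 1 new [(1,5)] -> total=12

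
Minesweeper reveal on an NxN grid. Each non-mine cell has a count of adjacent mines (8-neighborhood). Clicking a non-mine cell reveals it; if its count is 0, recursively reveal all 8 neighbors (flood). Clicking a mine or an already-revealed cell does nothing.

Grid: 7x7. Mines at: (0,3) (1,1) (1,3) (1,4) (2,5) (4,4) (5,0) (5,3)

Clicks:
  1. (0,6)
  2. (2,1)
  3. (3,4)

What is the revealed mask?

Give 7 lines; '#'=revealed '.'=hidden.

Click 1 (0,6) count=0: revealed 4 new [(0,5) (0,6) (1,5) (1,6)] -> total=4
Click 2 (2,1) count=1: revealed 1 new [(2,1)] -> total=5
Click 3 (3,4) count=2: revealed 1 new [(3,4)] -> total=6

Answer: .....##
.....##
.#.....
....#..
.......
.......
.......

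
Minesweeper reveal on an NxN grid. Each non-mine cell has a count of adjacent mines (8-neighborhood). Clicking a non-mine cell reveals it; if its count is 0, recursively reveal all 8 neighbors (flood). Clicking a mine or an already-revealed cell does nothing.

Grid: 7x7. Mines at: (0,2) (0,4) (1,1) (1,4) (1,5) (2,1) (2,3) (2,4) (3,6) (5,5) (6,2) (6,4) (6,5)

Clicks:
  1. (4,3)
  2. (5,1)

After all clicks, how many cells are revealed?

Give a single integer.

Answer: 17

Derivation:
Click 1 (4,3) count=0: revealed 17 new [(3,0) (3,1) (3,2) (3,3) (3,4) (4,0) (4,1) (4,2) (4,3) (4,4) (5,0) (5,1) (5,2) (5,3) (5,4) (6,0) (6,1)] -> total=17
Click 2 (5,1) count=1: revealed 0 new [(none)] -> total=17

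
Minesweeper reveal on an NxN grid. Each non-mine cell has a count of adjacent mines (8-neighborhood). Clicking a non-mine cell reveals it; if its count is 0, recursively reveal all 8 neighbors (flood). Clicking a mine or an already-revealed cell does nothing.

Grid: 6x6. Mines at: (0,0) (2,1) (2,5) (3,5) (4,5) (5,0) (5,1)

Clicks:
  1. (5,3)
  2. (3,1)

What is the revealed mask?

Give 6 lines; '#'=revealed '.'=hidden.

Answer: .#####
.#####
..###.
.####.
..###.
..###.

Derivation:
Click 1 (5,3) count=0: revealed 22 new [(0,1) (0,2) (0,3) (0,4) (0,5) (1,1) (1,2) (1,3) (1,4) (1,5) (2,2) (2,3) (2,4) (3,2) (3,3) (3,4) (4,2) (4,3) (4,4) (5,2) (5,3) (5,4)] -> total=22
Click 2 (3,1) count=1: revealed 1 new [(3,1)] -> total=23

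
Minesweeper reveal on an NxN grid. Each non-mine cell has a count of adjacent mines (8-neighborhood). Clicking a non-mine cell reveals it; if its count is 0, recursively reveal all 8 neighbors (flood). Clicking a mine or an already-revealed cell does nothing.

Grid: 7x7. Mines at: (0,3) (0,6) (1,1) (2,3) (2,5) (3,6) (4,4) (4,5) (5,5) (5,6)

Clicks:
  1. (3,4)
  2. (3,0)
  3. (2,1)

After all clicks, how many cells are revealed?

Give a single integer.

Answer: 22

Derivation:
Click 1 (3,4) count=4: revealed 1 new [(3,4)] -> total=1
Click 2 (3,0) count=0: revealed 21 new [(2,0) (2,1) (2,2) (3,0) (3,1) (3,2) (3,3) (4,0) (4,1) (4,2) (4,3) (5,0) (5,1) (5,2) (5,3) (5,4) (6,0) (6,1) (6,2) (6,3) (6,4)] -> total=22
Click 3 (2,1) count=1: revealed 0 new [(none)] -> total=22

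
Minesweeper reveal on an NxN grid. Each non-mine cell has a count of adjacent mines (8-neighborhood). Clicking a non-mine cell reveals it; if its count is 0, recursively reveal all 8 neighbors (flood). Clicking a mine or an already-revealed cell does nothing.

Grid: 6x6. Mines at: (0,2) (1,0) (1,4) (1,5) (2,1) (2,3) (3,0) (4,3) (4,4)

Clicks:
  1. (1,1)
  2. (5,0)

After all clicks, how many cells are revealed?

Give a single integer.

Answer: 7

Derivation:
Click 1 (1,1) count=3: revealed 1 new [(1,1)] -> total=1
Click 2 (5,0) count=0: revealed 6 new [(4,0) (4,1) (4,2) (5,0) (5,1) (5,2)] -> total=7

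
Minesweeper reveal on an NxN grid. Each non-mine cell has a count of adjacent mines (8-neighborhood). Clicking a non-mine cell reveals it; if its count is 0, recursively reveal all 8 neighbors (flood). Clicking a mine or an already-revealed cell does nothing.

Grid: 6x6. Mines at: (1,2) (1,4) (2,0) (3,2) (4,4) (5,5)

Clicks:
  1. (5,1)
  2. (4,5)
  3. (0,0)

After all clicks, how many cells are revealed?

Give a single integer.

Click 1 (5,1) count=0: revealed 10 new [(3,0) (3,1) (4,0) (4,1) (4,2) (4,3) (5,0) (5,1) (5,2) (5,3)] -> total=10
Click 2 (4,5) count=2: revealed 1 new [(4,5)] -> total=11
Click 3 (0,0) count=0: revealed 4 new [(0,0) (0,1) (1,0) (1,1)] -> total=15

Answer: 15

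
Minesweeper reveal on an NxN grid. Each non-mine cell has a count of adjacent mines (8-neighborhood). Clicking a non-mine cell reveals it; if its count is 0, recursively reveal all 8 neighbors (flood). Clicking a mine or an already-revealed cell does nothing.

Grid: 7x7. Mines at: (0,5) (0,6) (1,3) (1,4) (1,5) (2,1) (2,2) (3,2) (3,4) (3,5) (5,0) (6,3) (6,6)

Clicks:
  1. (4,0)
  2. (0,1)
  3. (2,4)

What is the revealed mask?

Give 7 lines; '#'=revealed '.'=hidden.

Click 1 (4,0) count=1: revealed 1 new [(4,0)] -> total=1
Click 2 (0,1) count=0: revealed 6 new [(0,0) (0,1) (0,2) (1,0) (1,1) (1,2)] -> total=7
Click 3 (2,4) count=5: revealed 1 new [(2,4)] -> total=8

Answer: ###....
###....
....#..
.......
#......
.......
.......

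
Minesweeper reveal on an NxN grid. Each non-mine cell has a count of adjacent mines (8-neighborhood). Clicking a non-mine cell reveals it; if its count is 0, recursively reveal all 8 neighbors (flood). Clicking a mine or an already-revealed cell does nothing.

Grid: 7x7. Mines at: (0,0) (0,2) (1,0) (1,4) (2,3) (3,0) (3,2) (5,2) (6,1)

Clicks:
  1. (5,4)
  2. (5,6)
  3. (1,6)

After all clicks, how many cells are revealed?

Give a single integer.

Click 1 (5,4) count=0: revealed 23 new [(0,5) (0,6) (1,5) (1,6) (2,4) (2,5) (2,6) (3,3) (3,4) (3,5) (3,6) (4,3) (4,4) (4,5) (4,6) (5,3) (5,4) (5,5) (5,6) (6,3) (6,4) (6,5) (6,6)] -> total=23
Click 2 (5,6) count=0: revealed 0 new [(none)] -> total=23
Click 3 (1,6) count=0: revealed 0 new [(none)] -> total=23

Answer: 23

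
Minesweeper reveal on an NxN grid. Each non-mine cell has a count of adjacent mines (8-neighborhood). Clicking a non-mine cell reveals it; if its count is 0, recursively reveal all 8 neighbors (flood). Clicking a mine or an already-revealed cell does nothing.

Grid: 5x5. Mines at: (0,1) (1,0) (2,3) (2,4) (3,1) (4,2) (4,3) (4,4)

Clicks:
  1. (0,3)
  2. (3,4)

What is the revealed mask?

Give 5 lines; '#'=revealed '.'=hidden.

Click 1 (0,3) count=0: revealed 6 new [(0,2) (0,3) (0,4) (1,2) (1,3) (1,4)] -> total=6
Click 2 (3,4) count=4: revealed 1 new [(3,4)] -> total=7

Answer: ..###
..###
.....
....#
.....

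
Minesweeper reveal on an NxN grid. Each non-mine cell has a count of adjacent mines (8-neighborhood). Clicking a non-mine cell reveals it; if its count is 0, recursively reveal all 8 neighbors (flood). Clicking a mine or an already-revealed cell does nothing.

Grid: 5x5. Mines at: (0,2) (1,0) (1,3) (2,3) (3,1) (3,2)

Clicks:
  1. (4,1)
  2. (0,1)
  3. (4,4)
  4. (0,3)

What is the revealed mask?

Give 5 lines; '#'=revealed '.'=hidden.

Answer: .#.#.
.....
.....
...##
.#.##

Derivation:
Click 1 (4,1) count=2: revealed 1 new [(4,1)] -> total=1
Click 2 (0,1) count=2: revealed 1 new [(0,1)] -> total=2
Click 3 (4,4) count=0: revealed 4 new [(3,3) (3,4) (4,3) (4,4)] -> total=6
Click 4 (0,3) count=2: revealed 1 new [(0,3)] -> total=7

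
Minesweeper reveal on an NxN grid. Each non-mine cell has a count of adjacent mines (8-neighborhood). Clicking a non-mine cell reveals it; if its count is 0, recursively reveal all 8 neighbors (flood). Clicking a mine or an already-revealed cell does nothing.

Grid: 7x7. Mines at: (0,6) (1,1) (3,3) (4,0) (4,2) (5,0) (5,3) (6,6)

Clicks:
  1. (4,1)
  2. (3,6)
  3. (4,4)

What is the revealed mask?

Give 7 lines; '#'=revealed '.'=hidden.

Click 1 (4,1) count=3: revealed 1 new [(4,1)] -> total=1
Click 2 (3,6) count=0: revealed 23 new [(0,2) (0,3) (0,4) (0,5) (1,2) (1,3) (1,4) (1,5) (1,6) (2,2) (2,3) (2,4) (2,5) (2,6) (3,4) (3,5) (3,6) (4,4) (4,5) (4,6) (5,4) (5,5) (5,6)] -> total=24
Click 3 (4,4) count=2: revealed 0 new [(none)] -> total=24

Answer: ..####.
..#####
..#####
....###
.#..###
....###
.......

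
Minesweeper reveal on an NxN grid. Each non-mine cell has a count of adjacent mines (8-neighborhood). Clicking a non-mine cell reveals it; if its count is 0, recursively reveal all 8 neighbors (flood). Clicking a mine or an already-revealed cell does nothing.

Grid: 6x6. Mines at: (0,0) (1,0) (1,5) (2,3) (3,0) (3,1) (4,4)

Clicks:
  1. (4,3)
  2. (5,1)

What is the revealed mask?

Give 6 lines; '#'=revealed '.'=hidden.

Click 1 (4,3) count=1: revealed 1 new [(4,3)] -> total=1
Click 2 (5,1) count=0: revealed 7 new [(4,0) (4,1) (4,2) (5,0) (5,1) (5,2) (5,3)] -> total=8

Answer: ......
......
......
......
####..
####..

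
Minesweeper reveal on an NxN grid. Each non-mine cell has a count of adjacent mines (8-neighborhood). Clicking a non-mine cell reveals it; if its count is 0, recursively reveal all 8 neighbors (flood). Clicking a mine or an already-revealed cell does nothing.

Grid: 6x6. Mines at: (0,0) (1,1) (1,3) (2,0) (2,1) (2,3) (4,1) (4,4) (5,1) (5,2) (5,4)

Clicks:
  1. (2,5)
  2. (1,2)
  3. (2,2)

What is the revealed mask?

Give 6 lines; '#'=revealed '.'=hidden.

Answer: ....##
..#.##
..#.##
....##
......
......

Derivation:
Click 1 (2,5) count=0: revealed 8 new [(0,4) (0,5) (1,4) (1,5) (2,4) (2,5) (3,4) (3,5)] -> total=8
Click 2 (1,2) count=4: revealed 1 new [(1,2)] -> total=9
Click 3 (2,2) count=4: revealed 1 new [(2,2)] -> total=10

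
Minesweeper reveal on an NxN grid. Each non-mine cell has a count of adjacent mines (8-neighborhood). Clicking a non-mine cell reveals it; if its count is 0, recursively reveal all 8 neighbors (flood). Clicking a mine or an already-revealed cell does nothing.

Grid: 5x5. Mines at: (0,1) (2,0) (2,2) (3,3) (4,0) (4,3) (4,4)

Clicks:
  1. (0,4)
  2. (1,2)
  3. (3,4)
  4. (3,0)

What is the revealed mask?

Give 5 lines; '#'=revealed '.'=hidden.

Click 1 (0,4) count=0: revealed 8 new [(0,2) (0,3) (0,4) (1,2) (1,3) (1,4) (2,3) (2,4)] -> total=8
Click 2 (1,2) count=2: revealed 0 new [(none)] -> total=8
Click 3 (3,4) count=3: revealed 1 new [(3,4)] -> total=9
Click 4 (3,0) count=2: revealed 1 new [(3,0)] -> total=10

Answer: ..###
..###
...##
#...#
.....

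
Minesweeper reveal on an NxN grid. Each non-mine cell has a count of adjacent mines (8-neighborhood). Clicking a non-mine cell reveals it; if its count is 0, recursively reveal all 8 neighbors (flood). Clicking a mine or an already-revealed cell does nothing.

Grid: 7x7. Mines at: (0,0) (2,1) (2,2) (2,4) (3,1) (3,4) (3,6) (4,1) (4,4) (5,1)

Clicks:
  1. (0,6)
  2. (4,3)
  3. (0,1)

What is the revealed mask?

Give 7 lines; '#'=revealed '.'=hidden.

Answer: .######
.######
.....##
.......
...#...
.......
.......

Derivation:
Click 1 (0,6) count=0: revealed 14 new [(0,1) (0,2) (0,3) (0,4) (0,5) (0,6) (1,1) (1,2) (1,3) (1,4) (1,5) (1,6) (2,5) (2,6)] -> total=14
Click 2 (4,3) count=2: revealed 1 new [(4,3)] -> total=15
Click 3 (0,1) count=1: revealed 0 new [(none)] -> total=15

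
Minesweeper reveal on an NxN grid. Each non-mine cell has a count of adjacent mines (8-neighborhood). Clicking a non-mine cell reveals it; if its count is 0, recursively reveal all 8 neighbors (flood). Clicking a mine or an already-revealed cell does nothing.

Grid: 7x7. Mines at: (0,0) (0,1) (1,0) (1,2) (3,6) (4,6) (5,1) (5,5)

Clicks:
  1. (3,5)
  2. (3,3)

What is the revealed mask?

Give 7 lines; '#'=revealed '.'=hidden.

Click 1 (3,5) count=2: revealed 1 new [(3,5)] -> total=1
Click 2 (3,3) count=0: revealed 32 new [(0,3) (0,4) (0,5) (0,6) (1,3) (1,4) (1,5) (1,6) (2,0) (2,1) (2,2) (2,3) (2,4) (2,5) (2,6) (3,0) (3,1) (3,2) (3,3) (3,4) (4,0) (4,1) (4,2) (4,3) (4,4) (4,5) (5,2) (5,3) (5,4) (6,2) (6,3) (6,4)] -> total=33

Answer: ...####
...####
#######
######.
######.
..###..
..###..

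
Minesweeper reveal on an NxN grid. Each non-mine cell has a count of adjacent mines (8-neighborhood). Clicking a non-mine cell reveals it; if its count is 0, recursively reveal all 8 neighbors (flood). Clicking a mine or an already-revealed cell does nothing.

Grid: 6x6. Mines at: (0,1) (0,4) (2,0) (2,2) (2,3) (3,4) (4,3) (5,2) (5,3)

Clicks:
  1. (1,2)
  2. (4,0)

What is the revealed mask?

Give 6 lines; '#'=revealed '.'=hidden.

Answer: ......
..#...
......
##....
##....
##....

Derivation:
Click 1 (1,2) count=3: revealed 1 new [(1,2)] -> total=1
Click 2 (4,0) count=0: revealed 6 new [(3,0) (3,1) (4,0) (4,1) (5,0) (5,1)] -> total=7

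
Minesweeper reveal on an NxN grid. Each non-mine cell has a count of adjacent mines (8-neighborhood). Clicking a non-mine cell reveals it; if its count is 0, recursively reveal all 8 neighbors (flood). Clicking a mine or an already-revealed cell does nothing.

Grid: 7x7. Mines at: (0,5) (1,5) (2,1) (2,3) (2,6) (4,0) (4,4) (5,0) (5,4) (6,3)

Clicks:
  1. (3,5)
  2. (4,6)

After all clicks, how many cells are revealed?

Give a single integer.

Click 1 (3,5) count=2: revealed 1 new [(3,5)] -> total=1
Click 2 (4,6) count=0: revealed 7 new [(3,6) (4,5) (4,6) (5,5) (5,6) (6,5) (6,6)] -> total=8

Answer: 8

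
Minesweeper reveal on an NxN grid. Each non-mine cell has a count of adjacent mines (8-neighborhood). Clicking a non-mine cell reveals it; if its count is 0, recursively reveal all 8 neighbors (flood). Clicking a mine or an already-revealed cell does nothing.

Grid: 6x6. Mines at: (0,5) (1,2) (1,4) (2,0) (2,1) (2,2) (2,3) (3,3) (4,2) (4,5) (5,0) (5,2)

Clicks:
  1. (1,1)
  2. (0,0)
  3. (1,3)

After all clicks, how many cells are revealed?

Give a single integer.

Click 1 (1,1) count=4: revealed 1 new [(1,1)] -> total=1
Click 2 (0,0) count=0: revealed 3 new [(0,0) (0,1) (1,0)] -> total=4
Click 3 (1,3) count=4: revealed 1 new [(1,3)] -> total=5

Answer: 5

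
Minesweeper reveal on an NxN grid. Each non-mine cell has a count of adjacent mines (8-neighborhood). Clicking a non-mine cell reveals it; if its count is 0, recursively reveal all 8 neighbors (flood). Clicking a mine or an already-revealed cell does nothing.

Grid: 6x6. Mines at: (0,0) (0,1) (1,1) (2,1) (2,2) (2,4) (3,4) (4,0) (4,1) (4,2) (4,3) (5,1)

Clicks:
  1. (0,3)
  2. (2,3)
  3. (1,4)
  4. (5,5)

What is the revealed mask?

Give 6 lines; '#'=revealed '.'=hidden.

Click 1 (0,3) count=0: revealed 8 new [(0,2) (0,3) (0,4) (0,5) (1,2) (1,3) (1,4) (1,5)] -> total=8
Click 2 (2,3) count=3: revealed 1 new [(2,3)] -> total=9
Click 3 (1,4) count=1: revealed 0 new [(none)] -> total=9
Click 4 (5,5) count=0: revealed 4 new [(4,4) (4,5) (5,4) (5,5)] -> total=13

Answer: ..####
..####
...#..
......
....##
....##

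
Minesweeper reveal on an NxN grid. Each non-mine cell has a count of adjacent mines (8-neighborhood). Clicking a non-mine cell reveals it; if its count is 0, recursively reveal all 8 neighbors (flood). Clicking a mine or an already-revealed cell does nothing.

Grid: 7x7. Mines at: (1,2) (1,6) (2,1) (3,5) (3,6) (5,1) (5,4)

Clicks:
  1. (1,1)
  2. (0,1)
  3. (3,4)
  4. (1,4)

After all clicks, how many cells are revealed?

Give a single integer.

Answer: 12

Derivation:
Click 1 (1,1) count=2: revealed 1 new [(1,1)] -> total=1
Click 2 (0,1) count=1: revealed 1 new [(0,1)] -> total=2
Click 3 (3,4) count=1: revealed 1 new [(3,4)] -> total=3
Click 4 (1,4) count=0: revealed 9 new [(0,3) (0,4) (0,5) (1,3) (1,4) (1,5) (2,3) (2,4) (2,5)] -> total=12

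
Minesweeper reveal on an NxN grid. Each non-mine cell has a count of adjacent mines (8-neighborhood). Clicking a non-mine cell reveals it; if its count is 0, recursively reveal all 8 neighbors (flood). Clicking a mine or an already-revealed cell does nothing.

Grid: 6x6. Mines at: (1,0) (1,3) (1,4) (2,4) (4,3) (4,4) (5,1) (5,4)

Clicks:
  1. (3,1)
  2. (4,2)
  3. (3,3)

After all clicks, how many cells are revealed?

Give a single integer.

Click 1 (3,1) count=0: revealed 9 new [(2,0) (2,1) (2,2) (3,0) (3,1) (3,2) (4,0) (4,1) (4,2)] -> total=9
Click 2 (4,2) count=2: revealed 0 new [(none)] -> total=9
Click 3 (3,3) count=3: revealed 1 new [(3,3)] -> total=10

Answer: 10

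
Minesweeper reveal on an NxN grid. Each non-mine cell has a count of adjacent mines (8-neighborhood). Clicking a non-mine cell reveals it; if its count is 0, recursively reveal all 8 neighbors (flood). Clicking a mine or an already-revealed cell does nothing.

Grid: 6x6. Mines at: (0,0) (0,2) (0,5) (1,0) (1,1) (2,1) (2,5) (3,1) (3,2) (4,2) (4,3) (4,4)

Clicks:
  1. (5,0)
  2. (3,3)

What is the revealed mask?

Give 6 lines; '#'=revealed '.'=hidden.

Answer: ......
......
......
...#..
##....
##....

Derivation:
Click 1 (5,0) count=0: revealed 4 new [(4,0) (4,1) (5,0) (5,1)] -> total=4
Click 2 (3,3) count=4: revealed 1 new [(3,3)] -> total=5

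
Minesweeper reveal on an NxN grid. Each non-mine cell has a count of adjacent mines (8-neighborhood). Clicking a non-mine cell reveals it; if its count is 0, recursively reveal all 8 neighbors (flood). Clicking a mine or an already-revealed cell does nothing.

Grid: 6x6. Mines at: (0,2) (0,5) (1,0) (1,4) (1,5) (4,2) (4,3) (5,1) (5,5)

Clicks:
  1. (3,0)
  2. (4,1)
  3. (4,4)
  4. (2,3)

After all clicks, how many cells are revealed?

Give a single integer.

Click 1 (3,0) count=0: revealed 6 new [(2,0) (2,1) (3,0) (3,1) (4,0) (4,1)] -> total=6
Click 2 (4,1) count=2: revealed 0 new [(none)] -> total=6
Click 3 (4,4) count=2: revealed 1 new [(4,4)] -> total=7
Click 4 (2,3) count=1: revealed 1 new [(2,3)] -> total=8

Answer: 8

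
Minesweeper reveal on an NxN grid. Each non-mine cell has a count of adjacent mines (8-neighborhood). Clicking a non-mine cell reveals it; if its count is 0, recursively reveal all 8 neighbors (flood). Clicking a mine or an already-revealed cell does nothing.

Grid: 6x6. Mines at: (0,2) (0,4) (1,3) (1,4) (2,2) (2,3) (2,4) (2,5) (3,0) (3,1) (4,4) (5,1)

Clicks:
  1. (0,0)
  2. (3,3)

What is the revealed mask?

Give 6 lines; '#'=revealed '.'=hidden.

Click 1 (0,0) count=0: revealed 6 new [(0,0) (0,1) (1,0) (1,1) (2,0) (2,1)] -> total=6
Click 2 (3,3) count=4: revealed 1 new [(3,3)] -> total=7

Answer: ##....
##....
##....
...#..
......
......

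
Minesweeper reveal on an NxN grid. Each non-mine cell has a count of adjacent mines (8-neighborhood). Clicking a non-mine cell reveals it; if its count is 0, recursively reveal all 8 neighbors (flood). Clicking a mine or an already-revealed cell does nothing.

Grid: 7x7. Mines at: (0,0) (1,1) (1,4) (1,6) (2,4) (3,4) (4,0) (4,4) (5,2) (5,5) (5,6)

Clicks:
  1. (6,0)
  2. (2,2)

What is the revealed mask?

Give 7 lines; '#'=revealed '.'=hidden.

Answer: .......
.......
..#....
.......
.......
##.....
##.....

Derivation:
Click 1 (6,0) count=0: revealed 4 new [(5,0) (5,1) (6,0) (6,1)] -> total=4
Click 2 (2,2) count=1: revealed 1 new [(2,2)] -> total=5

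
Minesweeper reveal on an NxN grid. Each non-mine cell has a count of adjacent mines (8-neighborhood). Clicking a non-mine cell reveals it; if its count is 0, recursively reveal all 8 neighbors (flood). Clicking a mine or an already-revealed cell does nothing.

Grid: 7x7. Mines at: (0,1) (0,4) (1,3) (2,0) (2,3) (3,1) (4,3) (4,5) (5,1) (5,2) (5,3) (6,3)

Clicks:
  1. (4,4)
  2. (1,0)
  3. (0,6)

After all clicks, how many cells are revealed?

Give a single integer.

Click 1 (4,4) count=3: revealed 1 new [(4,4)] -> total=1
Click 2 (1,0) count=2: revealed 1 new [(1,0)] -> total=2
Click 3 (0,6) count=0: revealed 11 new [(0,5) (0,6) (1,4) (1,5) (1,6) (2,4) (2,5) (2,6) (3,4) (3,5) (3,6)] -> total=13

Answer: 13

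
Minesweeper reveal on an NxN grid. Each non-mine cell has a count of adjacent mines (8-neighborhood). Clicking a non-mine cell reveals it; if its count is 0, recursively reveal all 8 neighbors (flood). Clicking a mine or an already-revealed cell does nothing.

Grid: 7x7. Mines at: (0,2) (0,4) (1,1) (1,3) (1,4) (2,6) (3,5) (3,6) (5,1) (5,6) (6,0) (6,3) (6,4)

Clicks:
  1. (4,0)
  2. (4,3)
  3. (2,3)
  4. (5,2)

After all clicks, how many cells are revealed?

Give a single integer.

Click 1 (4,0) count=1: revealed 1 new [(4,0)] -> total=1
Click 2 (4,3) count=0: revealed 17 new [(2,0) (2,1) (2,2) (2,3) (2,4) (3,0) (3,1) (3,2) (3,3) (3,4) (4,1) (4,2) (4,3) (4,4) (5,2) (5,3) (5,4)] -> total=18
Click 3 (2,3) count=2: revealed 0 new [(none)] -> total=18
Click 4 (5,2) count=2: revealed 0 new [(none)] -> total=18

Answer: 18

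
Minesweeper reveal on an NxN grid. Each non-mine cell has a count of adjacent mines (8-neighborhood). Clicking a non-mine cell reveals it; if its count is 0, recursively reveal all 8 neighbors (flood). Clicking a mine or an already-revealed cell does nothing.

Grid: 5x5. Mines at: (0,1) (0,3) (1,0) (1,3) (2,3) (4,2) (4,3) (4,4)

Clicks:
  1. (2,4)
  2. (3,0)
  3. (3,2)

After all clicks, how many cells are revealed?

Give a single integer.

Answer: 8

Derivation:
Click 1 (2,4) count=2: revealed 1 new [(2,4)] -> total=1
Click 2 (3,0) count=0: revealed 6 new [(2,0) (2,1) (3,0) (3,1) (4,0) (4,1)] -> total=7
Click 3 (3,2) count=3: revealed 1 new [(3,2)] -> total=8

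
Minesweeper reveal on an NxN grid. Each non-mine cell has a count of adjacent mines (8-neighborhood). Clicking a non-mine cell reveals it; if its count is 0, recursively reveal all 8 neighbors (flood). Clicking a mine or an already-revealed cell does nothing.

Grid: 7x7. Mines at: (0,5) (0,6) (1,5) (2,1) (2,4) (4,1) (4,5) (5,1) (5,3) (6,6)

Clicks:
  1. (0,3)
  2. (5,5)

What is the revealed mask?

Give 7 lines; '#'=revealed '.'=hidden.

Answer: #####..
#####..
.......
.......
.......
.....#.
.......

Derivation:
Click 1 (0,3) count=0: revealed 10 new [(0,0) (0,1) (0,2) (0,3) (0,4) (1,0) (1,1) (1,2) (1,3) (1,4)] -> total=10
Click 2 (5,5) count=2: revealed 1 new [(5,5)] -> total=11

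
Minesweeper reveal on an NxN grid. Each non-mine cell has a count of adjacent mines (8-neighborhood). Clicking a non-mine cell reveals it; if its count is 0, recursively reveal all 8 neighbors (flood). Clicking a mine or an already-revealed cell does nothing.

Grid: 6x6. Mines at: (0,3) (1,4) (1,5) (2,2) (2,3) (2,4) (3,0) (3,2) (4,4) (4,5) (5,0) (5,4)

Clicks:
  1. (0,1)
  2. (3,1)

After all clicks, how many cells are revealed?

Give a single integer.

Click 1 (0,1) count=0: revealed 8 new [(0,0) (0,1) (0,2) (1,0) (1,1) (1,2) (2,0) (2,1)] -> total=8
Click 2 (3,1) count=3: revealed 1 new [(3,1)] -> total=9

Answer: 9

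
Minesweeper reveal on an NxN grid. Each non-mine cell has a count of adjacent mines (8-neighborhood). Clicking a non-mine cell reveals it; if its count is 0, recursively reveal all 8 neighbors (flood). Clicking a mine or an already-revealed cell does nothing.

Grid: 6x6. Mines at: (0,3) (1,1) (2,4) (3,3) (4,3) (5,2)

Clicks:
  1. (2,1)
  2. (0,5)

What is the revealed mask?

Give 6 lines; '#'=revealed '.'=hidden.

Answer: ....##
....##
.#....
......
......
......

Derivation:
Click 1 (2,1) count=1: revealed 1 new [(2,1)] -> total=1
Click 2 (0,5) count=0: revealed 4 new [(0,4) (0,5) (1,4) (1,5)] -> total=5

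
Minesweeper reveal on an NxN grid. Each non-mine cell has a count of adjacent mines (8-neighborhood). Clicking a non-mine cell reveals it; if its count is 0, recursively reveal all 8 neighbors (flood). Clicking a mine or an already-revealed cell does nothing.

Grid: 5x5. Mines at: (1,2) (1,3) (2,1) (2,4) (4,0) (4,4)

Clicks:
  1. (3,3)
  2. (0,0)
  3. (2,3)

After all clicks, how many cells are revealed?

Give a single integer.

Click 1 (3,3) count=2: revealed 1 new [(3,3)] -> total=1
Click 2 (0,0) count=0: revealed 4 new [(0,0) (0,1) (1,0) (1,1)] -> total=5
Click 3 (2,3) count=3: revealed 1 new [(2,3)] -> total=6

Answer: 6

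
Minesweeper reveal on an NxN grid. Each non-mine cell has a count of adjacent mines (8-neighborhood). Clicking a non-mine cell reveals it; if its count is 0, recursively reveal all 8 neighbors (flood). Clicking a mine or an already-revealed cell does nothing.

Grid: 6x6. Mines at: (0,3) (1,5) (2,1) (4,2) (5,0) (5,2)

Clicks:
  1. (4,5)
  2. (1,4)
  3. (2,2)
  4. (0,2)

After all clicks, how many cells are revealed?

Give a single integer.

Answer: 18

Derivation:
Click 1 (4,5) count=0: revealed 17 new [(1,2) (1,3) (1,4) (2,2) (2,3) (2,4) (2,5) (3,2) (3,3) (3,4) (3,5) (4,3) (4,4) (4,5) (5,3) (5,4) (5,5)] -> total=17
Click 2 (1,4) count=2: revealed 0 new [(none)] -> total=17
Click 3 (2,2) count=1: revealed 0 new [(none)] -> total=17
Click 4 (0,2) count=1: revealed 1 new [(0,2)] -> total=18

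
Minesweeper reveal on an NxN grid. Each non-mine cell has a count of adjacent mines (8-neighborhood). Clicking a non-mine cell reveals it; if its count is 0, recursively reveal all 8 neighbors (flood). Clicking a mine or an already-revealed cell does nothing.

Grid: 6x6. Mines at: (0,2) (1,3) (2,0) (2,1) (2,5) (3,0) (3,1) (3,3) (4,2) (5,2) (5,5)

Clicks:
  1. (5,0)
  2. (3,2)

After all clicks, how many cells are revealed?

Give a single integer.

Answer: 5

Derivation:
Click 1 (5,0) count=0: revealed 4 new [(4,0) (4,1) (5,0) (5,1)] -> total=4
Click 2 (3,2) count=4: revealed 1 new [(3,2)] -> total=5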